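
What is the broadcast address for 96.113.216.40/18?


Network: 96.113.192.0/18
Host bits = 14
Set all host bits to 1:
Broadcast: 96.113.255.255


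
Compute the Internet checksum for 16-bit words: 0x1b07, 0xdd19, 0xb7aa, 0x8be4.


Sum all words (with carry folding):
+ 0x1b07 = 0x1b07
+ 0xdd19 = 0xf820
+ 0xb7aa = 0xafcb
+ 0x8be4 = 0x3bb0
One's complement: ~0x3bb0
Checksum = 0xc44f


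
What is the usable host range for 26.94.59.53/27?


Network: 26.94.59.32
Broadcast: 26.94.59.63
First usable = network + 1
Last usable = broadcast - 1
Range: 26.94.59.33 to 26.94.59.62


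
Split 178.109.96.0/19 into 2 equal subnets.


New prefix = 19 + 1 = 20
Each subnet has 4096 addresses
  178.109.96.0/20
  178.109.112.0/20
Subnets: 178.109.96.0/20, 178.109.112.0/20


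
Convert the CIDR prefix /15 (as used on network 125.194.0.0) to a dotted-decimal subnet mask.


/15 means 15 network bits, 17 host bits
Binary: 11111111111111100000000000000000
Mask: 255.254.0.0


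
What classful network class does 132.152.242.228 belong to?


First octet: 132
Binary: 10000100
10xxxxxx -> Class B (128-191)
Class B, default mask 255.255.0.0 (/16)


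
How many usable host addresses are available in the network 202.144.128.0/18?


Host bits = 32 - 18 = 14
Total addresses = 2^14 = 16384
Usable = total - 2 (network and broadcast)
Usable hosts: 16382


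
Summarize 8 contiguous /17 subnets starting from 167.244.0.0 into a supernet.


Original prefix: /17
Number of subnets: 8 = 2^3
New prefix = 17 - 3 = 14
Supernet: 167.244.0.0/14


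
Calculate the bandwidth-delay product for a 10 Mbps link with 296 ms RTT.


BDP = bandwidth * RTT
= 10 Mbps * 296 ms
= 10 * 1e6 * 296 / 1000 bits
= 2960000 bits
= 370000 bytes
= 361.3281 KB
BDP = 2960000 bits (370000 bytes)


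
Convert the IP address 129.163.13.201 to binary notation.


129 = 10000001
163 = 10100011
13 = 00001101
201 = 11001001
Binary: 10000001.10100011.00001101.11001001


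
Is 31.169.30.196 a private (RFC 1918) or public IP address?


RFC 1918 private ranges:
  10.0.0.0/8 (10.0.0.0 - 10.255.255.255)
  172.16.0.0/12 (172.16.0.0 - 172.31.255.255)
  192.168.0.0/16 (192.168.0.0 - 192.168.255.255)
Public (not in any RFC 1918 range)


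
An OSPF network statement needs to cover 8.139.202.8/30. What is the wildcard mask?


Subnet mask: 255.255.255.252
Wildcard = 255.255.255.255 - subnet mask
255 - 255 = 0
255 - 255 = 0
255 - 255 = 0
255 - 252 = 3
Wildcard: 0.0.0.3


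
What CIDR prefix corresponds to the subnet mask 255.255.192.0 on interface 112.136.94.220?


Binary: 11111111.11111111.11000000.00000000
Count leading 1s
Prefix: /18


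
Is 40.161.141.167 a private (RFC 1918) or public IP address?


RFC 1918 private ranges:
  10.0.0.0/8 (10.0.0.0 - 10.255.255.255)
  172.16.0.0/12 (172.16.0.0 - 172.31.255.255)
  192.168.0.0/16 (192.168.0.0 - 192.168.255.255)
Public (not in any RFC 1918 range)


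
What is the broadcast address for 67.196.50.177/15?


Network: 67.196.0.0/15
Host bits = 17
Set all host bits to 1:
Broadcast: 67.197.255.255


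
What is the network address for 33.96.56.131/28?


IP:   00100001.01100000.00111000.10000011
Mask: 11111111.11111111.11111111.11110000
AND operation:
Net:  00100001.01100000.00111000.10000000
Network: 33.96.56.128/28


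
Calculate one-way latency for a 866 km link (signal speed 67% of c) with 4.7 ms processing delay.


Speed = 0.67 * 3e5 km/s = 201000 km/s
Propagation delay = 866 / 201000 = 0.0043 s = 4.3085 ms
Processing delay = 4.7 ms
Total one-way latency = 9.0085 ms


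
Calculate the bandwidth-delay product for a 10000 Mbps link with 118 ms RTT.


BDP = bandwidth * RTT
= 10000 Mbps * 118 ms
= 10000 * 1e6 * 118 / 1000 bits
= 1180000000 bits
= 147500000 bytes
= 144042.9688 KB
BDP = 1180000000 bits (147500000 bytes)


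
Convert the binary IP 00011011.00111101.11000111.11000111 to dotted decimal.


00011011 = 27
00111101 = 61
11000111 = 199
11000111 = 199
IP: 27.61.199.199


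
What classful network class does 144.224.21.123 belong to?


First octet: 144
Binary: 10010000
10xxxxxx -> Class B (128-191)
Class B, default mask 255.255.0.0 (/16)


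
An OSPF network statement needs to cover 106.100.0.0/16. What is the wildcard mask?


Subnet mask: 255.255.0.0
Wildcard = 255.255.255.255 - subnet mask
255 - 255 = 0
255 - 255 = 0
255 - 0 = 255
255 - 0 = 255
Wildcard: 0.0.255.255


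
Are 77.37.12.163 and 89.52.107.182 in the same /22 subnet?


Mask: 255.255.252.0
77.37.12.163 AND mask = 77.37.12.0
89.52.107.182 AND mask = 89.52.104.0
No, different subnets (77.37.12.0 vs 89.52.104.0)


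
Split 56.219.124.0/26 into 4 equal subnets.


New prefix = 26 + 2 = 28
Each subnet has 16 addresses
  56.219.124.0/28
  56.219.124.16/28
  56.219.124.32/28
  56.219.124.48/28
Subnets: 56.219.124.0/28, 56.219.124.16/28, 56.219.124.32/28, 56.219.124.48/28


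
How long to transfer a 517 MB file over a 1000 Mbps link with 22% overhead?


Effective throughput = 1000 * (1 - 22/100) = 780 Mbps
File size in Mb = 517 * 8 = 4136 Mb
Time = 4136 / 780
Time = 5.3026 seconds


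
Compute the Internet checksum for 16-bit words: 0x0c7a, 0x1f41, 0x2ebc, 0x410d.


Sum all words (with carry folding):
+ 0x0c7a = 0x0c7a
+ 0x1f41 = 0x2bbb
+ 0x2ebc = 0x5a77
+ 0x410d = 0x9b84
One's complement: ~0x9b84
Checksum = 0x647b


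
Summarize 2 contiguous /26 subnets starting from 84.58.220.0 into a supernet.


Original prefix: /26
Number of subnets: 2 = 2^1
New prefix = 26 - 1 = 25
Supernet: 84.58.220.0/25


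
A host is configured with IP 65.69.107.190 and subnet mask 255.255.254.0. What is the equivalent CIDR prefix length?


Binary: 11111111.11111111.11111110.00000000
Count leading 1s
Prefix: /23


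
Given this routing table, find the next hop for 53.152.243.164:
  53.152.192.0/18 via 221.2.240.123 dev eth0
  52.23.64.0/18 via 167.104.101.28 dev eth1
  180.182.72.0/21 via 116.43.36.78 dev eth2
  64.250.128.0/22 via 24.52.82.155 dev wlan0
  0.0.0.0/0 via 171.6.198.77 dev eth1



Longest prefix match for 53.152.243.164:
  /18 53.152.192.0: MATCH
  /18 52.23.64.0: no
  /21 180.182.72.0: no
  /22 64.250.128.0: no
  /0 0.0.0.0: MATCH
Selected: next-hop 221.2.240.123 via eth0 (matched /18)


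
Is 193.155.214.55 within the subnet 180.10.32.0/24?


Subnet network: 180.10.32.0
Test IP AND mask: 193.155.214.0
No, 193.155.214.55 is not in 180.10.32.0/24


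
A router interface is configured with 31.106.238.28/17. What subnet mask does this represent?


/17 means 17 network bits, 15 host bits
Binary: 11111111111111111000000000000000
Mask: 255.255.128.0


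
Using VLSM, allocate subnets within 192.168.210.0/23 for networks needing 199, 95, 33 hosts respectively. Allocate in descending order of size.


199 hosts -> /24 (254 usable): 192.168.210.0/24
95 hosts -> /25 (126 usable): 192.168.211.0/25
33 hosts -> /26 (62 usable): 192.168.211.128/26
Allocation: 192.168.210.0/24 (199 hosts, 254 usable); 192.168.211.0/25 (95 hosts, 126 usable); 192.168.211.128/26 (33 hosts, 62 usable)


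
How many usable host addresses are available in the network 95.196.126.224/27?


Host bits = 32 - 27 = 5
Total addresses = 2^5 = 32
Usable = total - 2 (network and broadcast)
Usable hosts: 30


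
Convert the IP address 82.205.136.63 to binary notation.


82 = 01010010
205 = 11001101
136 = 10001000
63 = 00111111
Binary: 01010010.11001101.10001000.00111111


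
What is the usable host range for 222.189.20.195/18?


Network: 222.189.0.0
Broadcast: 222.189.63.255
First usable = network + 1
Last usable = broadcast - 1
Range: 222.189.0.1 to 222.189.63.254


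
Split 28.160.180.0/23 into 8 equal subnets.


New prefix = 23 + 3 = 26
Each subnet has 64 addresses
  28.160.180.0/26
  28.160.180.64/26
  28.160.180.128/26
  28.160.180.192/26
  28.160.181.0/26
  28.160.181.64/26
  28.160.181.128/26
  28.160.181.192/26
Subnets: 28.160.180.0/26, 28.160.180.64/26, 28.160.180.128/26, 28.160.180.192/26, 28.160.181.0/26, 28.160.181.64/26, 28.160.181.128/26, 28.160.181.192/26


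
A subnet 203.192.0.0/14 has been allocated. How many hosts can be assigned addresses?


Host bits = 32 - 14 = 18
Total addresses = 2^18 = 262144
Usable = total - 2 (network and broadcast)
Usable hosts: 262142


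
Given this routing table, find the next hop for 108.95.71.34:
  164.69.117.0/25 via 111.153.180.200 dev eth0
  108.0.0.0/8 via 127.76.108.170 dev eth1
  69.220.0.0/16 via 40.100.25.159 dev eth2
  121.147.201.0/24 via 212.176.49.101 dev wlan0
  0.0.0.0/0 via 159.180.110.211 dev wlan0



Longest prefix match for 108.95.71.34:
  /25 164.69.117.0: no
  /8 108.0.0.0: MATCH
  /16 69.220.0.0: no
  /24 121.147.201.0: no
  /0 0.0.0.0: MATCH
Selected: next-hop 127.76.108.170 via eth1 (matched /8)


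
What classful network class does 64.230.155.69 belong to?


First octet: 64
Binary: 01000000
0xxxxxxx -> Class A (1-126)
Class A, default mask 255.0.0.0 (/8)


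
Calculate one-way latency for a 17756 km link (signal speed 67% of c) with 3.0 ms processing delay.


Speed = 0.67 * 3e5 km/s = 201000 km/s
Propagation delay = 17756 / 201000 = 0.0883 s = 88.3383 ms
Processing delay = 3.0 ms
Total one-way latency = 91.3383 ms


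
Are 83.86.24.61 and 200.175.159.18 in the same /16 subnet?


Mask: 255.255.0.0
83.86.24.61 AND mask = 83.86.0.0
200.175.159.18 AND mask = 200.175.0.0
No, different subnets (83.86.0.0 vs 200.175.0.0)


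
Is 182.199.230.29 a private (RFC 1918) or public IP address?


RFC 1918 private ranges:
  10.0.0.0/8 (10.0.0.0 - 10.255.255.255)
  172.16.0.0/12 (172.16.0.0 - 172.31.255.255)
  192.168.0.0/16 (192.168.0.0 - 192.168.255.255)
Public (not in any RFC 1918 range)


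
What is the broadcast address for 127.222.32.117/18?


Network: 127.222.0.0/18
Host bits = 14
Set all host bits to 1:
Broadcast: 127.222.63.255


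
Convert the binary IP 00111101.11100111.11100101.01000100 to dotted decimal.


00111101 = 61
11100111 = 231
11100101 = 229
01000100 = 68
IP: 61.231.229.68


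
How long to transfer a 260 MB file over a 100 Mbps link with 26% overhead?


Effective throughput = 100 * (1 - 26/100) = 74 Mbps
File size in Mb = 260 * 8 = 2080 Mb
Time = 2080 / 74
Time = 28.1081 seconds


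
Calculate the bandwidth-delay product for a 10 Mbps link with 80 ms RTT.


BDP = bandwidth * RTT
= 10 Mbps * 80 ms
= 10 * 1e6 * 80 / 1000 bits
= 800000 bits
= 100000 bytes
= 97.6562 KB
BDP = 800000 bits (100000 bytes)


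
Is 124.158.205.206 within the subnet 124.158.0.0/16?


Subnet network: 124.158.0.0
Test IP AND mask: 124.158.0.0
Yes, 124.158.205.206 is in 124.158.0.0/16


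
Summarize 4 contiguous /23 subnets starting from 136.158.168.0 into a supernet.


Original prefix: /23
Number of subnets: 4 = 2^2
New prefix = 23 - 2 = 21
Supernet: 136.158.168.0/21


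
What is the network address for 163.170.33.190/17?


IP:   10100011.10101010.00100001.10111110
Mask: 11111111.11111111.10000000.00000000
AND operation:
Net:  10100011.10101010.00000000.00000000
Network: 163.170.0.0/17


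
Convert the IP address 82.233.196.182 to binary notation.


82 = 01010010
233 = 11101001
196 = 11000100
182 = 10110110
Binary: 01010010.11101001.11000100.10110110


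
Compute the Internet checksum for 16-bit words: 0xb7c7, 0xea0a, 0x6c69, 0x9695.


Sum all words (with carry folding):
+ 0xb7c7 = 0xb7c7
+ 0xea0a = 0xa1d2
+ 0x6c69 = 0x0e3c
+ 0x9695 = 0xa4d1
One's complement: ~0xa4d1
Checksum = 0x5b2e


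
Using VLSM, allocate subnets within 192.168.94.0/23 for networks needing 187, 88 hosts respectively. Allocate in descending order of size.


187 hosts -> /24 (254 usable): 192.168.94.0/24
88 hosts -> /25 (126 usable): 192.168.95.0/25
Allocation: 192.168.94.0/24 (187 hosts, 254 usable); 192.168.95.0/25 (88 hosts, 126 usable)


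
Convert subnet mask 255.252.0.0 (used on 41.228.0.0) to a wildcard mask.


Subnet mask: 255.252.0.0
Wildcard = 255.255.255.255 - subnet mask
255 - 255 = 0
255 - 252 = 3
255 - 0 = 255
255 - 0 = 255
Wildcard: 0.3.255.255


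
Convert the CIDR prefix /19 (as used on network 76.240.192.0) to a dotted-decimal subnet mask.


/19 means 19 network bits, 13 host bits
Binary: 11111111111111111110000000000000
Mask: 255.255.224.0


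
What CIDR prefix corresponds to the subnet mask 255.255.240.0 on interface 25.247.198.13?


Binary: 11111111.11111111.11110000.00000000
Count leading 1s
Prefix: /20


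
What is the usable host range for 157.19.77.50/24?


Network: 157.19.77.0
Broadcast: 157.19.77.255
First usable = network + 1
Last usable = broadcast - 1
Range: 157.19.77.1 to 157.19.77.254


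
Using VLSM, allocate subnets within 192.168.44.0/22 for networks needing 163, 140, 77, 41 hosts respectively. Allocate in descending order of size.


163 hosts -> /24 (254 usable): 192.168.44.0/24
140 hosts -> /24 (254 usable): 192.168.45.0/24
77 hosts -> /25 (126 usable): 192.168.46.0/25
41 hosts -> /26 (62 usable): 192.168.46.128/26
Allocation: 192.168.44.0/24 (163 hosts, 254 usable); 192.168.45.0/24 (140 hosts, 254 usable); 192.168.46.0/25 (77 hosts, 126 usable); 192.168.46.128/26 (41 hosts, 62 usable)


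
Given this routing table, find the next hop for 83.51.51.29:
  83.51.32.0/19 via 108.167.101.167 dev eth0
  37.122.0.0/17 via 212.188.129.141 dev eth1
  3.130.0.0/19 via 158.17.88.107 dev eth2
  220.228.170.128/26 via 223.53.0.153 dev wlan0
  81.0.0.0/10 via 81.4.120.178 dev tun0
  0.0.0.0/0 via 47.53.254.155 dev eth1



Longest prefix match for 83.51.51.29:
  /19 83.51.32.0: MATCH
  /17 37.122.0.0: no
  /19 3.130.0.0: no
  /26 220.228.170.128: no
  /10 81.0.0.0: no
  /0 0.0.0.0: MATCH
Selected: next-hop 108.167.101.167 via eth0 (matched /19)


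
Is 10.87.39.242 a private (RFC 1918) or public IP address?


RFC 1918 private ranges:
  10.0.0.0/8 (10.0.0.0 - 10.255.255.255)
  172.16.0.0/12 (172.16.0.0 - 172.31.255.255)
  192.168.0.0/16 (192.168.0.0 - 192.168.255.255)
Private (in 10.0.0.0/8)


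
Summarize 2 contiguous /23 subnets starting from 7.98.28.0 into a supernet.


Original prefix: /23
Number of subnets: 2 = 2^1
New prefix = 23 - 1 = 22
Supernet: 7.98.28.0/22


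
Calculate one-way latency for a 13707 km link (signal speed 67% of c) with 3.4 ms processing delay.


Speed = 0.67 * 3e5 km/s = 201000 km/s
Propagation delay = 13707 / 201000 = 0.0682 s = 68.194 ms
Processing delay = 3.4 ms
Total one-way latency = 71.594 ms


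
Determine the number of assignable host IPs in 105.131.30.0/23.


Host bits = 32 - 23 = 9
Total addresses = 2^9 = 512
Usable = total - 2 (network and broadcast)
Usable hosts: 510


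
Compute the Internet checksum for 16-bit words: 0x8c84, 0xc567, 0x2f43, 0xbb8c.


Sum all words (with carry folding):
+ 0x8c84 = 0x8c84
+ 0xc567 = 0x51ec
+ 0x2f43 = 0x812f
+ 0xbb8c = 0x3cbc
One's complement: ~0x3cbc
Checksum = 0xc343


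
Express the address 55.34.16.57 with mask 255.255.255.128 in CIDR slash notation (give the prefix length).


Binary: 11111111.11111111.11111111.10000000
Count leading 1s
Prefix: /25


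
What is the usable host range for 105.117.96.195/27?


Network: 105.117.96.192
Broadcast: 105.117.96.223
First usable = network + 1
Last usable = broadcast - 1
Range: 105.117.96.193 to 105.117.96.222


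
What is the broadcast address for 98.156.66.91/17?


Network: 98.156.0.0/17
Host bits = 15
Set all host bits to 1:
Broadcast: 98.156.127.255


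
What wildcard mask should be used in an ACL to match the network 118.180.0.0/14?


Subnet mask: 255.252.0.0
Wildcard = 255.255.255.255 - subnet mask
255 - 255 = 0
255 - 252 = 3
255 - 0 = 255
255 - 0 = 255
Wildcard: 0.3.255.255


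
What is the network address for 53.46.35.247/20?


IP:   00110101.00101110.00100011.11110111
Mask: 11111111.11111111.11110000.00000000
AND operation:
Net:  00110101.00101110.00100000.00000000
Network: 53.46.32.0/20


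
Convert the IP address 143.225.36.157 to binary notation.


143 = 10001111
225 = 11100001
36 = 00100100
157 = 10011101
Binary: 10001111.11100001.00100100.10011101


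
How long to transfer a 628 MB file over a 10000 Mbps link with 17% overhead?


Effective throughput = 10000 * (1 - 17/100) = 8300 Mbps
File size in Mb = 628 * 8 = 5024 Mb
Time = 5024 / 8300
Time = 0.6053 seconds


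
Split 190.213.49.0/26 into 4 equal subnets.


New prefix = 26 + 2 = 28
Each subnet has 16 addresses
  190.213.49.0/28
  190.213.49.16/28
  190.213.49.32/28
  190.213.49.48/28
Subnets: 190.213.49.0/28, 190.213.49.16/28, 190.213.49.32/28, 190.213.49.48/28


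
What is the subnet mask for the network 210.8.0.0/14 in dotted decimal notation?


/14 means 14 network bits, 18 host bits
Binary: 11111111111111000000000000000000
Mask: 255.252.0.0


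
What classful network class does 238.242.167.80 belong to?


First octet: 238
Binary: 11101110
1110xxxx -> Class D (224-239)
Class D (multicast), default mask N/A


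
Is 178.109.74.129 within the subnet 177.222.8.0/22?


Subnet network: 177.222.8.0
Test IP AND mask: 178.109.72.0
No, 178.109.74.129 is not in 177.222.8.0/22


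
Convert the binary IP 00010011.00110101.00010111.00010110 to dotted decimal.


00010011 = 19
00110101 = 53
00010111 = 23
00010110 = 22
IP: 19.53.23.22


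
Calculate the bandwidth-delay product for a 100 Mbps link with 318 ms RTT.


BDP = bandwidth * RTT
= 100 Mbps * 318 ms
= 100 * 1e6 * 318 / 1000 bits
= 31800000 bits
= 3975000 bytes
= 3881.8359 KB
BDP = 31800000 bits (3975000 bytes)


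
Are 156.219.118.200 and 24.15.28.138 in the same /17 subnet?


Mask: 255.255.128.0
156.219.118.200 AND mask = 156.219.0.0
24.15.28.138 AND mask = 24.15.0.0
No, different subnets (156.219.0.0 vs 24.15.0.0)


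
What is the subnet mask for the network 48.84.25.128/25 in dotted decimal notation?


/25 means 25 network bits, 7 host bits
Binary: 11111111111111111111111110000000
Mask: 255.255.255.128


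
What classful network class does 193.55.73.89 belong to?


First octet: 193
Binary: 11000001
110xxxxx -> Class C (192-223)
Class C, default mask 255.255.255.0 (/24)


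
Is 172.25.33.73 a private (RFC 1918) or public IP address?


RFC 1918 private ranges:
  10.0.0.0/8 (10.0.0.0 - 10.255.255.255)
  172.16.0.0/12 (172.16.0.0 - 172.31.255.255)
  192.168.0.0/16 (192.168.0.0 - 192.168.255.255)
Private (in 172.16.0.0/12)


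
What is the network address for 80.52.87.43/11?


IP:   01010000.00110100.01010111.00101011
Mask: 11111111.11100000.00000000.00000000
AND operation:
Net:  01010000.00100000.00000000.00000000
Network: 80.32.0.0/11


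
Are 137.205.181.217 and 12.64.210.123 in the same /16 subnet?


Mask: 255.255.0.0
137.205.181.217 AND mask = 137.205.0.0
12.64.210.123 AND mask = 12.64.0.0
No, different subnets (137.205.0.0 vs 12.64.0.0)


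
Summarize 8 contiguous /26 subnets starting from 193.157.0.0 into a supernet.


Original prefix: /26
Number of subnets: 8 = 2^3
New prefix = 26 - 3 = 23
Supernet: 193.157.0.0/23


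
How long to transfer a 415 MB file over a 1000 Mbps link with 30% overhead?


Effective throughput = 1000 * (1 - 30/100) = 700 Mbps
File size in Mb = 415 * 8 = 3320 Mb
Time = 3320 / 700
Time = 4.7429 seconds


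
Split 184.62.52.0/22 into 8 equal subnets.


New prefix = 22 + 3 = 25
Each subnet has 128 addresses
  184.62.52.0/25
  184.62.52.128/25
  184.62.53.0/25
  184.62.53.128/25
  184.62.54.0/25
  184.62.54.128/25
  184.62.55.0/25
  184.62.55.128/25
Subnets: 184.62.52.0/25, 184.62.52.128/25, 184.62.53.0/25, 184.62.53.128/25, 184.62.54.0/25, 184.62.54.128/25, 184.62.55.0/25, 184.62.55.128/25


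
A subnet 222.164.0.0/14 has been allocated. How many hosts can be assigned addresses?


Host bits = 32 - 14 = 18
Total addresses = 2^18 = 262144
Usable = total - 2 (network and broadcast)
Usable hosts: 262142


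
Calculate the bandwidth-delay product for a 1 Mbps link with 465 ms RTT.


BDP = bandwidth * RTT
= 1 Mbps * 465 ms
= 1 * 1e6 * 465 / 1000 bits
= 465000 bits
= 58125 bytes
= 56.7627 KB
BDP = 465000 bits (58125 bytes)


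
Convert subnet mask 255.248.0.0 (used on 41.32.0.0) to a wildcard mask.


Subnet mask: 255.248.0.0
Wildcard = 255.255.255.255 - subnet mask
255 - 255 = 0
255 - 248 = 7
255 - 0 = 255
255 - 0 = 255
Wildcard: 0.7.255.255


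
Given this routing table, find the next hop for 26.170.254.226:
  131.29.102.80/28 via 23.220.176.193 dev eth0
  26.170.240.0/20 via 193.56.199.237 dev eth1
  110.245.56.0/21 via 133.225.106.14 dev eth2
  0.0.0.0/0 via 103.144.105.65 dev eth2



Longest prefix match for 26.170.254.226:
  /28 131.29.102.80: no
  /20 26.170.240.0: MATCH
  /21 110.245.56.0: no
  /0 0.0.0.0: MATCH
Selected: next-hop 193.56.199.237 via eth1 (matched /20)


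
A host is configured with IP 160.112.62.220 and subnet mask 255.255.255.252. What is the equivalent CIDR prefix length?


Binary: 11111111.11111111.11111111.11111100
Count leading 1s
Prefix: /30


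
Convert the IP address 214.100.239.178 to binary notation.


214 = 11010110
100 = 01100100
239 = 11101111
178 = 10110010
Binary: 11010110.01100100.11101111.10110010


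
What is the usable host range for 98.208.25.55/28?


Network: 98.208.25.48
Broadcast: 98.208.25.63
First usable = network + 1
Last usable = broadcast - 1
Range: 98.208.25.49 to 98.208.25.62


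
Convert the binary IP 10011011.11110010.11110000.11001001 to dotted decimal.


10011011 = 155
11110010 = 242
11110000 = 240
11001001 = 201
IP: 155.242.240.201


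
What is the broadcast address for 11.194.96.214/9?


Network: 11.128.0.0/9
Host bits = 23
Set all host bits to 1:
Broadcast: 11.255.255.255


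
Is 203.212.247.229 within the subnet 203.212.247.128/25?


Subnet network: 203.212.247.128
Test IP AND mask: 203.212.247.128
Yes, 203.212.247.229 is in 203.212.247.128/25


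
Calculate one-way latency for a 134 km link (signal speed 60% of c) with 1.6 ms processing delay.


Speed = 0.6 * 3e5 km/s = 180000 km/s
Propagation delay = 134 / 180000 = 0.0007 s = 0.7444 ms
Processing delay = 1.6 ms
Total one-way latency = 2.3444 ms


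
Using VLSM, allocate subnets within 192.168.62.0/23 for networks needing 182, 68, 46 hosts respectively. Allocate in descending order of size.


182 hosts -> /24 (254 usable): 192.168.62.0/24
68 hosts -> /25 (126 usable): 192.168.63.0/25
46 hosts -> /26 (62 usable): 192.168.63.128/26
Allocation: 192.168.62.0/24 (182 hosts, 254 usable); 192.168.63.0/25 (68 hosts, 126 usable); 192.168.63.128/26 (46 hosts, 62 usable)


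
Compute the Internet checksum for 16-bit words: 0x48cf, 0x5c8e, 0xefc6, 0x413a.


Sum all words (with carry folding):
+ 0x48cf = 0x48cf
+ 0x5c8e = 0xa55d
+ 0xefc6 = 0x9524
+ 0x413a = 0xd65e
One's complement: ~0xd65e
Checksum = 0x29a1


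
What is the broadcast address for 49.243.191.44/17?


Network: 49.243.128.0/17
Host bits = 15
Set all host bits to 1:
Broadcast: 49.243.255.255


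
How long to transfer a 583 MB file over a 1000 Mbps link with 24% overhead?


Effective throughput = 1000 * (1 - 24/100) = 760 Mbps
File size in Mb = 583 * 8 = 4664 Mb
Time = 4664 / 760
Time = 6.1368 seconds


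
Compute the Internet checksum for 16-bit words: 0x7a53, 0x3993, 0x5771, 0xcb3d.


Sum all words (with carry folding):
+ 0x7a53 = 0x7a53
+ 0x3993 = 0xb3e6
+ 0x5771 = 0x0b58
+ 0xcb3d = 0xd695
One's complement: ~0xd695
Checksum = 0x296a


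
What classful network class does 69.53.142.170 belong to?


First octet: 69
Binary: 01000101
0xxxxxxx -> Class A (1-126)
Class A, default mask 255.0.0.0 (/8)


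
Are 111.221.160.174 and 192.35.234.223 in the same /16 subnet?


Mask: 255.255.0.0
111.221.160.174 AND mask = 111.221.0.0
192.35.234.223 AND mask = 192.35.0.0
No, different subnets (111.221.0.0 vs 192.35.0.0)


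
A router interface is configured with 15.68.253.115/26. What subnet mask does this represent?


/26 means 26 network bits, 6 host bits
Binary: 11111111111111111111111111000000
Mask: 255.255.255.192


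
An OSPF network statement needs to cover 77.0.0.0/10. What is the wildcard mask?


Subnet mask: 255.192.0.0
Wildcard = 255.255.255.255 - subnet mask
255 - 255 = 0
255 - 192 = 63
255 - 0 = 255
255 - 0 = 255
Wildcard: 0.63.255.255


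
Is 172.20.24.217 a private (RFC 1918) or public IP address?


RFC 1918 private ranges:
  10.0.0.0/8 (10.0.0.0 - 10.255.255.255)
  172.16.0.0/12 (172.16.0.0 - 172.31.255.255)
  192.168.0.0/16 (192.168.0.0 - 192.168.255.255)
Private (in 172.16.0.0/12)


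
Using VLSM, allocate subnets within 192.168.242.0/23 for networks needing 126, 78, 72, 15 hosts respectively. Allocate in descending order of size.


126 hosts -> /25 (126 usable): 192.168.242.0/25
78 hosts -> /25 (126 usable): 192.168.242.128/25
72 hosts -> /25 (126 usable): 192.168.243.0/25
15 hosts -> /27 (30 usable): 192.168.243.128/27
Allocation: 192.168.242.0/25 (126 hosts, 126 usable); 192.168.242.128/25 (78 hosts, 126 usable); 192.168.243.0/25 (72 hosts, 126 usable); 192.168.243.128/27 (15 hosts, 30 usable)


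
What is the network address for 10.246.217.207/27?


IP:   00001010.11110110.11011001.11001111
Mask: 11111111.11111111.11111111.11100000
AND operation:
Net:  00001010.11110110.11011001.11000000
Network: 10.246.217.192/27


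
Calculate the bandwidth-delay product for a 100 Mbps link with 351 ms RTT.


BDP = bandwidth * RTT
= 100 Mbps * 351 ms
= 100 * 1e6 * 351 / 1000 bits
= 35100000 bits
= 4387500 bytes
= 4284.668 KB
BDP = 35100000 bits (4387500 bytes)


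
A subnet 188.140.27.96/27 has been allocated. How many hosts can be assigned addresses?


Host bits = 32 - 27 = 5
Total addresses = 2^5 = 32
Usable = total - 2 (network and broadcast)
Usable hosts: 30


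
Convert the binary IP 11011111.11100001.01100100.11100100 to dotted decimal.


11011111 = 223
11100001 = 225
01100100 = 100
11100100 = 228
IP: 223.225.100.228


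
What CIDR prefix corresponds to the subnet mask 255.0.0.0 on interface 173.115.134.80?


Binary: 11111111.00000000.00000000.00000000
Count leading 1s
Prefix: /8


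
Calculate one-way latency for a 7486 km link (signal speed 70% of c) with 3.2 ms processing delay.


Speed = 0.7 * 3e5 km/s = 210000 km/s
Propagation delay = 7486 / 210000 = 0.0356 s = 35.6476 ms
Processing delay = 3.2 ms
Total one-way latency = 38.8476 ms


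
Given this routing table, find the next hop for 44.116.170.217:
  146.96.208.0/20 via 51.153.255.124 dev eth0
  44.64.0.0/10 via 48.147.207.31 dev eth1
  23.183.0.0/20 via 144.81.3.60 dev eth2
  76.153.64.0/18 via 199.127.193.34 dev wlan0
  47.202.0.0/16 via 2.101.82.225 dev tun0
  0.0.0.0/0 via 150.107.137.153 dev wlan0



Longest prefix match for 44.116.170.217:
  /20 146.96.208.0: no
  /10 44.64.0.0: MATCH
  /20 23.183.0.0: no
  /18 76.153.64.0: no
  /16 47.202.0.0: no
  /0 0.0.0.0: MATCH
Selected: next-hop 48.147.207.31 via eth1 (matched /10)


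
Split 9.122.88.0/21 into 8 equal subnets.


New prefix = 21 + 3 = 24
Each subnet has 256 addresses
  9.122.88.0/24
  9.122.89.0/24
  9.122.90.0/24
  9.122.91.0/24
  9.122.92.0/24
  9.122.93.0/24
  9.122.94.0/24
  9.122.95.0/24
Subnets: 9.122.88.0/24, 9.122.89.0/24, 9.122.90.0/24, 9.122.91.0/24, 9.122.92.0/24, 9.122.93.0/24, 9.122.94.0/24, 9.122.95.0/24


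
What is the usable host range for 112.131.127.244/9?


Network: 112.128.0.0
Broadcast: 112.255.255.255
First usable = network + 1
Last usable = broadcast - 1
Range: 112.128.0.1 to 112.255.255.254


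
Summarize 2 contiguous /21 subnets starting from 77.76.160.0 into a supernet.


Original prefix: /21
Number of subnets: 2 = 2^1
New prefix = 21 - 1 = 20
Supernet: 77.76.160.0/20


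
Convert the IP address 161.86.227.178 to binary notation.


161 = 10100001
86 = 01010110
227 = 11100011
178 = 10110010
Binary: 10100001.01010110.11100011.10110010


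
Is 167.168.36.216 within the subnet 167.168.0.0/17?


Subnet network: 167.168.0.0
Test IP AND mask: 167.168.0.0
Yes, 167.168.36.216 is in 167.168.0.0/17


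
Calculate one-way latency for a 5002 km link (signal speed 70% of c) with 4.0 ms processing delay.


Speed = 0.7 * 3e5 km/s = 210000 km/s
Propagation delay = 5002 / 210000 = 0.0238 s = 23.819 ms
Processing delay = 4.0 ms
Total one-way latency = 27.819 ms


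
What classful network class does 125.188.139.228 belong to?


First octet: 125
Binary: 01111101
0xxxxxxx -> Class A (1-126)
Class A, default mask 255.0.0.0 (/8)


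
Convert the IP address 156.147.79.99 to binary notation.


156 = 10011100
147 = 10010011
79 = 01001111
99 = 01100011
Binary: 10011100.10010011.01001111.01100011


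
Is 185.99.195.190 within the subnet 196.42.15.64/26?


Subnet network: 196.42.15.64
Test IP AND mask: 185.99.195.128
No, 185.99.195.190 is not in 196.42.15.64/26


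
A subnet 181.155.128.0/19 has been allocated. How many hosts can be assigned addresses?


Host bits = 32 - 19 = 13
Total addresses = 2^13 = 8192
Usable = total - 2 (network and broadcast)
Usable hosts: 8190


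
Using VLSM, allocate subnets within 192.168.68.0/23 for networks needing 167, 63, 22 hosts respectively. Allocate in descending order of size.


167 hosts -> /24 (254 usable): 192.168.68.0/24
63 hosts -> /25 (126 usable): 192.168.69.0/25
22 hosts -> /27 (30 usable): 192.168.69.128/27
Allocation: 192.168.68.0/24 (167 hosts, 254 usable); 192.168.69.0/25 (63 hosts, 126 usable); 192.168.69.128/27 (22 hosts, 30 usable)


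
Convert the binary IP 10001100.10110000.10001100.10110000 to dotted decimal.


10001100 = 140
10110000 = 176
10001100 = 140
10110000 = 176
IP: 140.176.140.176


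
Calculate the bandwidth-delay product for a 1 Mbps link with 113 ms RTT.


BDP = bandwidth * RTT
= 1 Mbps * 113 ms
= 1 * 1e6 * 113 / 1000 bits
= 113000 bits
= 14125 bytes
= 13.7939 KB
BDP = 113000 bits (14125 bytes)


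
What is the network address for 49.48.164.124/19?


IP:   00110001.00110000.10100100.01111100
Mask: 11111111.11111111.11100000.00000000
AND operation:
Net:  00110001.00110000.10100000.00000000
Network: 49.48.160.0/19


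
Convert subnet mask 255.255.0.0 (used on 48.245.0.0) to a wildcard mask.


Subnet mask: 255.255.0.0
Wildcard = 255.255.255.255 - subnet mask
255 - 255 = 0
255 - 255 = 0
255 - 0 = 255
255 - 0 = 255
Wildcard: 0.0.255.255


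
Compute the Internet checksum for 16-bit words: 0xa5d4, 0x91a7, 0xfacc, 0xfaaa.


Sum all words (with carry folding):
+ 0xa5d4 = 0xa5d4
+ 0x91a7 = 0x377c
+ 0xfacc = 0x3249
+ 0xfaaa = 0x2cf4
One's complement: ~0x2cf4
Checksum = 0xd30b


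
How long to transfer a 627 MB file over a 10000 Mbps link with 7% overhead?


Effective throughput = 10000 * (1 - 7/100) = 9300 Mbps
File size in Mb = 627 * 8 = 5016 Mb
Time = 5016 / 9300
Time = 0.5394 seconds


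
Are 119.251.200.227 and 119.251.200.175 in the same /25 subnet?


Mask: 255.255.255.128
119.251.200.227 AND mask = 119.251.200.128
119.251.200.175 AND mask = 119.251.200.128
Yes, same subnet (119.251.200.128)


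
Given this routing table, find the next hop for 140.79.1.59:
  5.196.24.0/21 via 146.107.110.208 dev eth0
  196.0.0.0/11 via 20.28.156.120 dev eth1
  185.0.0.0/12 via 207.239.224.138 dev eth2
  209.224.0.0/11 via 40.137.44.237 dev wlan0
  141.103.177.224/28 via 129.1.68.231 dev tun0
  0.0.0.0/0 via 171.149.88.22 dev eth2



Longest prefix match for 140.79.1.59:
  /21 5.196.24.0: no
  /11 196.0.0.0: no
  /12 185.0.0.0: no
  /11 209.224.0.0: no
  /28 141.103.177.224: no
  /0 0.0.0.0: MATCH
Selected: next-hop 171.149.88.22 via eth2 (matched /0)


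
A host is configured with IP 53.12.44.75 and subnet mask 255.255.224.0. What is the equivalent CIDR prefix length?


Binary: 11111111.11111111.11100000.00000000
Count leading 1s
Prefix: /19


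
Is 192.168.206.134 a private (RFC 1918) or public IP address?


RFC 1918 private ranges:
  10.0.0.0/8 (10.0.0.0 - 10.255.255.255)
  172.16.0.0/12 (172.16.0.0 - 172.31.255.255)
  192.168.0.0/16 (192.168.0.0 - 192.168.255.255)
Private (in 192.168.0.0/16)


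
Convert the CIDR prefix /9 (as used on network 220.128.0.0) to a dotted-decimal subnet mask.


/9 means 9 network bits, 23 host bits
Binary: 11111111100000000000000000000000
Mask: 255.128.0.0


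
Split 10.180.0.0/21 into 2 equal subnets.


New prefix = 21 + 1 = 22
Each subnet has 1024 addresses
  10.180.0.0/22
  10.180.4.0/22
Subnets: 10.180.0.0/22, 10.180.4.0/22


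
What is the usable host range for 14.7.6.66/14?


Network: 14.4.0.0
Broadcast: 14.7.255.255
First usable = network + 1
Last usable = broadcast - 1
Range: 14.4.0.1 to 14.7.255.254


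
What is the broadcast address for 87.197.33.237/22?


Network: 87.197.32.0/22
Host bits = 10
Set all host bits to 1:
Broadcast: 87.197.35.255


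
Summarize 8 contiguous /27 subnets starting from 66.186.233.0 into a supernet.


Original prefix: /27
Number of subnets: 8 = 2^3
New prefix = 27 - 3 = 24
Supernet: 66.186.233.0/24


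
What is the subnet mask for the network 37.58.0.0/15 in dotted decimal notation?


/15 means 15 network bits, 17 host bits
Binary: 11111111111111100000000000000000
Mask: 255.254.0.0


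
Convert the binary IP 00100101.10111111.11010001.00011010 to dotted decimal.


00100101 = 37
10111111 = 191
11010001 = 209
00011010 = 26
IP: 37.191.209.26


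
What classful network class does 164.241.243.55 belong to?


First octet: 164
Binary: 10100100
10xxxxxx -> Class B (128-191)
Class B, default mask 255.255.0.0 (/16)


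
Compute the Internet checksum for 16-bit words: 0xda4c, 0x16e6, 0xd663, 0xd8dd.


Sum all words (with carry folding):
+ 0xda4c = 0xda4c
+ 0x16e6 = 0xf132
+ 0xd663 = 0xc796
+ 0xd8dd = 0xa074
One's complement: ~0xa074
Checksum = 0x5f8b


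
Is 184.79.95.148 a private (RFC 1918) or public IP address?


RFC 1918 private ranges:
  10.0.0.0/8 (10.0.0.0 - 10.255.255.255)
  172.16.0.0/12 (172.16.0.0 - 172.31.255.255)
  192.168.0.0/16 (192.168.0.0 - 192.168.255.255)
Public (not in any RFC 1918 range)


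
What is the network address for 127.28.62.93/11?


IP:   01111111.00011100.00111110.01011101
Mask: 11111111.11100000.00000000.00000000
AND operation:
Net:  01111111.00000000.00000000.00000000
Network: 127.0.0.0/11


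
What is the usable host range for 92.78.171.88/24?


Network: 92.78.171.0
Broadcast: 92.78.171.255
First usable = network + 1
Last usable = broadcast - 1
Range: 92.78.171.1 to 92.78.171.254


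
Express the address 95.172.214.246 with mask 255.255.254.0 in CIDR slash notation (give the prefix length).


Binary: 11111111.11111111.11111110.00000000
Count leading 1s
Prefix: /23


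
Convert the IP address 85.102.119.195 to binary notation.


85 = 01010101
102 = 01100110
119 = 01110111
195 = 11000011
Binary: 01010101.01100110.01110111.11000011


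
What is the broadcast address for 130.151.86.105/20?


Network: 130.151.80.0/20
Host bits = 12
Set all host bits to 1:
Broadcast: 130.151.95.255


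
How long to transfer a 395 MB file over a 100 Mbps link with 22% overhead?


Effective throughput = 100 * (1 - 22/100) = 78 Mbps
File size in Mb = 395 * 8 = 3160 Mb
Time = 3160 / 78
Time = 40.5128 seconds


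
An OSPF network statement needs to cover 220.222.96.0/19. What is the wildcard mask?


Subnet mask: 255.255.224.0
Wildcard = 255.255.255.255 - subnet mask
255 - 255 = 0
255 - 255 = 0
255 - 224 = 31
255 - 0 = 255
Wildcard: 0.0.31.255


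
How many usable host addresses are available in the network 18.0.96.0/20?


Host bits = 32 - 20 = 12
Total addresses = 2^12 = 4096
Usable = total - 2 (network and broadcast)
Usable hosts: 4094


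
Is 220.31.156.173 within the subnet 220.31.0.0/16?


Subnet network: 220.31.0.0
Test IP AND mask: 220.31.0.0
Yes, 220.31.156.173 is in 220.31.0.0/16


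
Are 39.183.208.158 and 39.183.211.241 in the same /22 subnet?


Mask: 255.255.252.0
39.183.208.158 AND mask = 39.183.208.0
39.183.211.241 AND mask = 39.183.208.0
Yes, same subnet (39.183.208.0)


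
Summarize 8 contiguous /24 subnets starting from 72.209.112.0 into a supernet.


Original prefix: /24
Number of subnets: 8 = 2^3
New prefix = 24 - 3 = 21
Supernet: 72.209.112.0/21


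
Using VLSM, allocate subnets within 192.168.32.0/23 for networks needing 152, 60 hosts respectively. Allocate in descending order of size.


152 hosts -> /24 (254 usable): 192.168.32.0/24
60 hosts -> /26 (62 usable): 192.168.33.0/26
Allocation: 192.168.32.0/24 (152 hosts, 254 usable); 192.168.33.0/26 (60 hosts, 62 usable)


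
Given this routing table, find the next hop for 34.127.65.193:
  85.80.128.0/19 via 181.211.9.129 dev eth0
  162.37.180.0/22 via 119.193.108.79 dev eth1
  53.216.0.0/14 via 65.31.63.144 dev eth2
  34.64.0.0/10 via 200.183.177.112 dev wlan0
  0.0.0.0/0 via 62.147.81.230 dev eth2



Longest prefix match for 34.127.65.193:
  /19 85.80.128.0: no
  /22 162.37.180.0: no
  /14 53.216.0.0: no
  /10 34.64.0.0: MATCH
  /0 0.0.0.0: MATCH
Selected: next-hop 200.183.177.112 via wlan0 (matched /10)


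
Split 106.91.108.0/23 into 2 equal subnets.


New prefix = 23 + 1 = 24
Each subnet has 256 addresses
  106.91.108.0/24
  106.91.109.0/24
Subnets: 106.91.108.0/24, 106.91.109.0/24


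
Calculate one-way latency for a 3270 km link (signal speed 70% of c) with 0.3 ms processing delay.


Speed = 0.7 * 3e5 km/s = 210000 km/s
Propagation delay = 3270 / 210000 = 0.0156 s = 15.5714 ms
Processing delay = 0.3 ms
Total one-way latency = 15.8714 ms


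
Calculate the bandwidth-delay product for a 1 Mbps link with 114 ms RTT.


BDP = bandwidth * RTT
= 1 Mbps * 114 ms
= 1 * 1e6 * 114 / 1000 bits
= 114000 bits
= 14250 bytes
= 13.916 KB
BDP = 114000 bits (14250 bytes)


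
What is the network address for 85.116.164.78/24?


IP:   01010101.01110100.10100100.01001110
Mask: 11111111.11111111.11111111.00000000
AND operation:
Net:  01010101.01110100.10100100.00000000
Network: 85.116.164.0/24


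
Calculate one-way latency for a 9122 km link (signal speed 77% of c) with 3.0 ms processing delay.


Speed = 0.77 * 3e5 km/s = 231000 km/s
Propagation delay = 9122 / 231000 = 0.0395 s = 39.4892 ms
Processing delay = 3.0 ms
Total one-way latency = 42.4892 ms


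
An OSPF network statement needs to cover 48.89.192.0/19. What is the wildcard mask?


Subnet mask: 255.255.224.0
Wildcard = 255.255.255.255 - subnet mask
255 - 255 = 0
255 - 255 = 0
255 - 224 = 31
255 - 0 = 255
Wildcard: 0.0.31.255


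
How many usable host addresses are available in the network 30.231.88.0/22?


Host bits = 32 - 22 = 10
Total addresses = 2^10 = 1024
Usable = total - 2 (network and broadcast)
Usable hosts: 1022


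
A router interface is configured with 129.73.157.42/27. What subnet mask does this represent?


/27 means 27 network bits, 5 host bits
Binary: 11111111111111111111111111100000
Mask: 255.255.255.224


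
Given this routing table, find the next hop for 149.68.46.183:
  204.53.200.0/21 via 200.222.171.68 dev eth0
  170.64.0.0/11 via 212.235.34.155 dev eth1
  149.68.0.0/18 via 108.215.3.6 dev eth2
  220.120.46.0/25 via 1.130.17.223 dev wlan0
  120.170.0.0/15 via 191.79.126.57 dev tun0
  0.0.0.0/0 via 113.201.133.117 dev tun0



Longest prefix match for 149.68.46.183:
  /21 204.53.200.0: no
  /11 170.64.0.0: no
  /18 149.68.0.0: MATCH
  /25 220.120.46.0: no
  /15 120.170.0.0: no
  /0 0.0.0.0: MATCH
Selected: next-hop 108.215.3.6 via eth2 (matched /18)


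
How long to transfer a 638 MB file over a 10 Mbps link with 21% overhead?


Effective throughput = 10 * (1 - 21/100) = 7.9 Mbps
File size in Mb = 638 * 8 = 5104 Mb
Time = 5104 / 7.9
Time = 646.0759 seconds


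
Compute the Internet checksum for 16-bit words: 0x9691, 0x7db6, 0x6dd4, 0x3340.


Sum all words (with carry folding):
+ 0x9691 = 0x9691
+ 0x7db6 = 0x1448
+ 0x6dd4 = 0x821c
+ 0x3340 = 0xb55c
One's complement: ~0xb55c
Checksum = 0x4aa3
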